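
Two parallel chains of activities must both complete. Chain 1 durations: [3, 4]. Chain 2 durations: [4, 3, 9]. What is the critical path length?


Path A total = 3 + 4 = 7
Path B total = 4 + 3 + 9 = 16
Critical path = longest path = max(7, 16) = 16

16


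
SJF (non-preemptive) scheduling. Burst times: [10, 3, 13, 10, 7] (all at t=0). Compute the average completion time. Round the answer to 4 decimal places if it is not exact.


SJF order (ascending): [3, 7, 10, 10, 13]
Completion times:
  Job 1: burst=3, C=3
  Job 2: burst=7, C=10
  Job 3: burst=10, C=20
  Job 4: burst=10, C=30
  Job 5: burst=13, C=43
Average completion = 106/5 = 21.2

21.2


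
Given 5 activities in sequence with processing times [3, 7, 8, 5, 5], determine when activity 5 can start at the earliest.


Activity 5 starts after activities 1 through 4 complete.
Predecessor durations: [3, 7, 8, 5]
ES = 3 + 7 + 8 + 5 = 23

23


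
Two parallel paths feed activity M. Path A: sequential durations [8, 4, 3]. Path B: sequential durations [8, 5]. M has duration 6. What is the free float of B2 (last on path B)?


ES(B2) = sum of predecessors on chain B = 8
EF(B2) = ES + duration = 8 + 5 = 13
Successor of B2 is M. ES(M) = max(sum(A), sum(B)) = max(15, 13) = 15
Free float = ES(successor) - EF(current) = 15 - 13 = 2

2


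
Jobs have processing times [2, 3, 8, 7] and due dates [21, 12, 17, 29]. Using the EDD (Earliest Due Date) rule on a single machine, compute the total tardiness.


Sort by due date (EDD order): [(3, 12), (8, 17), (2, 21), (7, 29)]
Compute completion times and tardiness:
  Job 1: p=3, d=12, C=3, tardiness=max(0,3-12)=0
  Job 2: p=8, d=17, C=11, tardiness=max(0,11-17)=0
  Job 3: p=2, d=21, C=13, tardiness=max(0,13-21)=0
  Job 4: p=7, d=29, C=20, tardiness=max(0,20-29)=0
Total tardiness = 0

0


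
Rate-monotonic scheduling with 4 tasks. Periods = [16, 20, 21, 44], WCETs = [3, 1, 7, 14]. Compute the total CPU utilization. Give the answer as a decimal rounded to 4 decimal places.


Compute individual utilizations (exact fractions):
  Task 1: C/T = 3/16 (approx. 0.1875)
  Task 2: C/T = 1/20 (approx. 0.05)
  Task 3: C/T = 7/21 = 1/3 (approx. 0.3333)
  Task 4: C/T = 14/44 = 7/22 (approx. 0.3182)
Total utilization U = 3/16 + 1/20 + 1/3 + 7/22 = 2347/2640
Rounded to 4 decimal places: U = 0.8890
RM (Liu & Layland) bound for 4 tasks = 0.756828; compare with U = 2347/2640 (approx. 0.889015)
bound < U <= 1, so the RM sufficient condition is not met (inconclusive; an exact test such as response-time analysis is needed).

0.8890


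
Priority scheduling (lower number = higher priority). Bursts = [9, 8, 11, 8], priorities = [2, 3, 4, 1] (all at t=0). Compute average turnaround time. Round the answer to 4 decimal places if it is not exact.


Sort by priority (ascending = highest first):
Order: [(1, 8), (2, 9), (3, 8), (4, 11)]
Completion times:
  Priority 1, burst=8, C=8
  Priority 2, burst=9, C=17
  Priority 3, burst=8, C=25
  Priority 4, burst=11, C=36
Average turnaround = 86/4 = 21.5

21.5


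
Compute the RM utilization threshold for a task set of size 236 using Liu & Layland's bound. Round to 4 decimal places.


Compute 2^(1/236) = 1.0029413817
Subtract 1: 1.0029413817 - 1 = 0.0029413817
Multiply by n: 236 * 0.0029413817 = 0.6941660812
Round to 4 dp: 0.6942

0.6942


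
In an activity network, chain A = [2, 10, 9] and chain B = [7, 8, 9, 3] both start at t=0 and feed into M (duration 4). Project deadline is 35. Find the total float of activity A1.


Forward pass: ES(A1) = sum of predecessors on chain A = 0
EF = ES + duration = 0 + 2 = 2
Backward pass: LF(M) = deadline = 35; LS(M) = 35 - 4 = 31
LF(A1) = LS(M) - sum(successors on chain A) = 31 - 19 = 12
LS = LF - duration = 12 - 2 = 10
Total float = LS - ES = 10 - 0 = 10

10


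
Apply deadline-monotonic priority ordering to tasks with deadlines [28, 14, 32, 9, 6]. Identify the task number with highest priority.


Sort tasks by relative deadline (ascending):
  Task 5: deadline = 6
  Task 4: deadline = 9
  Task 2: deadline = 14
  Task 1: deadline = 28
  Task 3: deadline = 32
Priority order (highest first): [5, 4, 2, 1, 3]
Highest priority task = 5

5


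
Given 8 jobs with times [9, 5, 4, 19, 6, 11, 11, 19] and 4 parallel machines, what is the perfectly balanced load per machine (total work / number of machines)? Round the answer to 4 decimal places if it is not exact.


Total processing time = 9 + 5 + 4 + 19 + 6 + 11 + 11 + 19 = 84
Number of machines = 4
Ideal balanced load = 84 / 4 = 21.0

21.0


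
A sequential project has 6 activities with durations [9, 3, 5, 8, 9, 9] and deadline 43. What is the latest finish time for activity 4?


LF(activity 4) = deadline - sum of successor durations
Successors: activities 5 through 6 with durations [9, 9]
Sum of successor durations = 18
LF = 43 - 18 = 25

25


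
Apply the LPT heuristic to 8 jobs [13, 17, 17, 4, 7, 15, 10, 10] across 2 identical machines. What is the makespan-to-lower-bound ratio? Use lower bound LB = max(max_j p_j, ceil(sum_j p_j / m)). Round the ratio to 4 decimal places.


LPT order: [17, 17, 15, 13, 10, 10, 7, 4]
Machine loads after assignment: [46, 47]
LPT makespan = 47
Lower bound = max(max_job, ceil(total/2)) = max(17, 47) = 47
Ratio = 47 / 47 = 1.0

1.0


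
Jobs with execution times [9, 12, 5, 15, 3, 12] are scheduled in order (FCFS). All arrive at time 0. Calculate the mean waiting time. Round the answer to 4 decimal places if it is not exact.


FCFS order (as given): [9, 12, 5, 15, 3, 12]
Waiting times:
  Job 1: wait = 0
  Job 2: wait = 9
  Job 3: wait = 21
  Job 4: wait = 26
  Job 5: wait = 41
  Job 6: wait = 44
Sum of waiting times = 141
Average waiting time = 141/6 = 23.5

23.5


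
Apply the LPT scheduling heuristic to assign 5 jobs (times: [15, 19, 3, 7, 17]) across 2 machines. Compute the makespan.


Sort jobs in decreasing order (LPT): [19, 17, 15, 7, 3]
Assign each job to the least loaded machine:
  Machine 1: jobs [19, 7, 3], load = 29
  Machine 2: jobs [17, 15], load = 32
Makespan = max load = 32

32


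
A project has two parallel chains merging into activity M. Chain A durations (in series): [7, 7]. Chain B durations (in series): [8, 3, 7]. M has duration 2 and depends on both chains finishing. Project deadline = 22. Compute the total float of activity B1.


Forward pass: ES(B1) = sum of predecessors on chain B = 0
EF = ES + duration = 0 + 8 = 8
Backward pass: LF(M) = deadline = 22; LS(M) = 22 - 2 = 20
LF(B1) = LS(M) - sum(successors on chain B) = 20 - 10 = 10
LS = LF - duration = 10 - 8 = 2
Total float = LS - ES = 2 - 0 = 2

2


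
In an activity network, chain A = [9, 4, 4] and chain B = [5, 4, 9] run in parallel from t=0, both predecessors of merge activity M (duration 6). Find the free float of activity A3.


ES(A3) = sum of predecessors on chain A = 13
EF(A3) = ES + duration = 13 + 4 = 17
Successor of A3 is M. ES(M) = max(sum(A), sum(B)) = max(17, 18) = 18
Free float = ES(successor) - EF(current) = 18 - 17 = 1

1


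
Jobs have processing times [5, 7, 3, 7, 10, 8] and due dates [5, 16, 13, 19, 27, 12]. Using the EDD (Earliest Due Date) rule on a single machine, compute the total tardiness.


Sort by due date (EDD order): [(5, 5), (8, 12), (3, 13), (7, 16), (7, 19), (10, 27)]
Compute completion times and tardiness:
  Job 1: p=5, d=5, C=5, tardiness=max(0,5-5)=0
  Job 2: p=8, d=12, C=13, tardiness=max(0,13-12)=1
  Job 3: p=3, d=13, C=16, tardiness=max(0,16-13)=3
  Job 4: p=7, d=16, C=23, tardiness=max(0,23-16)=7
  Job 5: p=7, d=19, C=30, tardiness=max(0,30-19)=11
  Job 6: p=10, d=27, C=40, tardiness=max(0,40-27)=13
Total tardiness = 35

35


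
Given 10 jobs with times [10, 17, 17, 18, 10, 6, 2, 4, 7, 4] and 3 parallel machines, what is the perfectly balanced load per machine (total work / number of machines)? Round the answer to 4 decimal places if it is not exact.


Total processing time = 10 + 17 + 17 + 18 + 10 + 6 + 2 + 4 + 7 + 4 = 95
Number of machines = 3
Ideal balanced load = 95 / 3 = 31.6667

31.6667


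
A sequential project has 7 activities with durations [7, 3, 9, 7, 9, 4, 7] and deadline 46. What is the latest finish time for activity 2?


LF(activity 2) = deadline - sum of successor durations
Successors: activities 3 through 7 with durations [9, 7, 9, 4, 7]
Sum of successor durations = 36
LF = 46 - 36 = 10

10


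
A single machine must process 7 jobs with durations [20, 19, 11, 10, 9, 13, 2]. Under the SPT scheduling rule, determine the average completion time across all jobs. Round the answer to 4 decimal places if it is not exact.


Sort jobs by processing time (SPT order): [2, 9, 10, 11, 13, 19, 20]
Compute completion times sequentially:
  Job 1: processing = 2, completes at 2
  Job 2: processing = 9, completes at 11
  Job 3: processing = 10, completes at 21
  Job 4: processing = 11, completes at 32
  Job 5: processing = 13, completes at 45
  Job 6: processing = 19, completes at 64
  Job 7: processing = 20, completes at 84
Sum of completion times = 259
Average completion time = 259/7 = 37.0

37.0


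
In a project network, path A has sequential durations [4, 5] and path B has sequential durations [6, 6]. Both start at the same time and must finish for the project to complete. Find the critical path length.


Path A total = 4 + 5 = 9
Path B total = 6 + 6 = 12
Critical path = longest path = max(9, 12) = 12

12


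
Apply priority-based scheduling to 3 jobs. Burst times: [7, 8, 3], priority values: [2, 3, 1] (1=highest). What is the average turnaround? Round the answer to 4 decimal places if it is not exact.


Sort by priority (ascending = highest first):
Order: [(1, 3), (2, 7), (3, 8)]
Completion times:
  Priority 1, burst=3, C=3
  Priority 2, burst=7, C=10
  Priority 3, burst=8, C=18
Average turnaround = 31/3 = 10.3333

10.3333


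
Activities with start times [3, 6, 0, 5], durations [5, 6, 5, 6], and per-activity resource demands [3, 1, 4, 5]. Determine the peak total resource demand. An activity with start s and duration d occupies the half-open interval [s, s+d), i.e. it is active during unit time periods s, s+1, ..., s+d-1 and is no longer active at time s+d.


Each activity i is active on [start_i, start_i + duration_i).
Compute total resource usage per time slot:
  t=0: active resources = [4], total = 4
  t=1: active resources = [4], total = 4
  t=2: active resources = [4], total = 4
  t=3: active resources = [3, 4], total = 7
  t=4: active resources = [3, 4], total = 7
  t=5: active resources = [3, 5], total = 8
  t=6: active resources = [3, 1, 5], total = 9
  t=7: active resources = [3, 1, 5], total = 9
  t=8: active resources = [1, 5], total = 6
  t=9: active resources = [1, 5], total = 6
  t=10: active resources = [1, 5], total = 6
  t=11: active resources = [1], total = 1
Peak resource demand = 9

9


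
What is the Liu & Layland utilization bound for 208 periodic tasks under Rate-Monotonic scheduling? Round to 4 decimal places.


Compute 2^(1/208) = 1.0033379971
Subtract 1: 1.0033379971 - 1 = 0.0033379971
Multiply by n: 208 * 0.0033379971 = 0.6943033968
Round to 4 dp: 0.6943

0.6943


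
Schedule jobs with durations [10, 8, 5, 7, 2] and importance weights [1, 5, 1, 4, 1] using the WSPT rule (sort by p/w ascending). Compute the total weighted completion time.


Compute p/w ratios and sort ascending (WSPT): [(8, 5), (7, 4), (2, 1), (5, 1), (10, 1)]
Compute weighted completion times:
  Job (p=8,w=5): C=8, w*C=5*8=40
  Job (p=7,w=4): C=15, w*C=4*15=60
  Job (p=2,w=1): C=17, w*C=1*17=17
  Job (p=5,w=1): C=22, w*C=1*22=22
  Job (p=10,w=1): C=32, w*C=1*32=32
Total weighted completion time = 171

171


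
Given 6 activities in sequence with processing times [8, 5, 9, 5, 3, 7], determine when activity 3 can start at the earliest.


Activity 3 starts after activities 1 through 2 complete.
Predecessor durations: [8, 5]
ES = 8 + 5 = 13

13


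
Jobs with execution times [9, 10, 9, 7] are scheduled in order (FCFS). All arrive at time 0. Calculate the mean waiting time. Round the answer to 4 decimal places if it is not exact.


FCFS order (as given): [9, 10, 9, 7]
Waiting times:
  Job 1: wait = 0
  Job 2: wait = 9
  Job 3: wait = 19
  Job 4: wait = 28
Sum of waiting times = 56
Average waiting time = 56/4 = 14.0

14.0


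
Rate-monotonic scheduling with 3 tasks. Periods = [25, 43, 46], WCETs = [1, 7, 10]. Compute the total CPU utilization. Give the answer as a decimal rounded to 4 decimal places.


Compute individual utilizations (exact fractions):
  Task 1: C/T = 1/25 (approx. 0.04)
  Task 2: C/T = 7/43 (approx. 0.1628)
  Task 3: C/T = 10/46 = 5/23 (approx. 0.2174)
Total utilization U = 1/25 + 7/43 + 5/23 = 10389/24725
Rounded to 4 decimal places: U = 0.4202
RM (Liu & Layland) bound for 3 tasks = 0.779763; compare with U = 10389/24725 (approx. 0.420182)
U <= bound, so schedulable by RM sufficient condition.

0.4202


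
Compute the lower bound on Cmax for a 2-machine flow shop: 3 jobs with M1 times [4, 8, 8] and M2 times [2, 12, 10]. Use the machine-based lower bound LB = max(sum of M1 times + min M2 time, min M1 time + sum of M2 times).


LB1 = sum(M1 times) + min(M2 times) = 20 + 2 = 22
LB2 = min(M1 times) + sum(M2 times) = 4 + 24 = 28
Lower bound = max(LB1, LB2) = max(22, 28) = 28

28


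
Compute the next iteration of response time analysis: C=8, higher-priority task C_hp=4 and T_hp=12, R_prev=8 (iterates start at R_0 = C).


R_next = C + ceil(R_prev / T_hp) * C_hp
ceil(8 / 12) = ceil(0.6667) = 1
Interference = 1 * 4 = 4
R_next = 8 + 4 = 12

12


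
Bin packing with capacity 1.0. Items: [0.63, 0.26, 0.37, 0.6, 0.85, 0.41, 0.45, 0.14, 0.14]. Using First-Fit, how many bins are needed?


Place items sequentially using First-Fit:
  Item 0.63 -> new Bin 1
  Item 0.26 -> Bin 1 (now 0.89)
  Item 0.37 -> new Bin 2
  Item 0.6 -> Bin 2 (now 0.97)
  Item 0.85 -> new Bin 3
  Item 0.41 -> new Bin 4
  Item 0.45 -> Bin 4 (now 0.86)
  Item 0.14 -> Bin 3 (now 0.99)
  Item 0.14 -> Bin 4 (now 1.0)
Total bins used = 4

4


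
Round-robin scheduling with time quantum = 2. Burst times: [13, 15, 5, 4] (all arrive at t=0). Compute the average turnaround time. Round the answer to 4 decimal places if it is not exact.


Time quantum = 2
Execution trace:
  J1 runs 2 units, time = 2
  J2 runs 2 units, time = 4
  J3 runs 2 units, time = 6
  J4 runs 2 units, time = 8
  J1 runs 2 units, time = 10
  J2 runs 2 units, time = 12
  J3 runs 2 units, time = 14
  J4 runs 2 units, time = 16
  J1 runs 2 units, time = 18
  J2 runs 2 units, time = 20
  J3 runs 1 units, time = 21
  J1 runs 2 units, time = 23
  J2 runs 2 units, time = 25
  J1 runs 2 units, time = 27
  J2 runs 2 units, time = 29
  J1 runs 2 units, time = 31
  J2 runs 2 units, time = 33
  J1 runs 1 units, time = 34
  J2 runs 2 units, time = 36
  J2 runs 1 units, time = 37
Finish times: [34, 37, 21, 16]
Average turnaround = 108/4 = 27.0

27.0


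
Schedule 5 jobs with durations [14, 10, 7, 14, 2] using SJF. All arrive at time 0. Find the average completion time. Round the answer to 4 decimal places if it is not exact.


SJF order (ascending): [2, 7, 10, 14, 14]
Completion times:
  Job 1: burst=2, C=2
  Job 2: burst=7, C=9
  Job 3: burst=10, C=19
  Job 4: burst=14, C=33
  Job 5: burst=14, C=47
Average completion = 110/5 = 22.0

22.0


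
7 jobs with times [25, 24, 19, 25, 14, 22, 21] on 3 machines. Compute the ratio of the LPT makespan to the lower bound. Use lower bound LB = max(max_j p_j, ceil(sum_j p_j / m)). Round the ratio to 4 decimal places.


LPT order: [25, 25, 24, 22, 21, 19, 14]
Machine loads after assignment: [46, 58, 46]
LPT makespan = 58
Lower bound = max(max_job, ceil(total/3)) = max(25, 50) = 50
Ratio = 58 / 50 = 1.16

1.16


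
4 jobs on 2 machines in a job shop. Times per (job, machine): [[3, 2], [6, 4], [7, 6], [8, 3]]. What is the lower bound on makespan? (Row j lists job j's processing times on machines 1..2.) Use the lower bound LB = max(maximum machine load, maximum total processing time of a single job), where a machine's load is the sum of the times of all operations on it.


Machine loads:
  Machine 1: 3 + 6 + 7 + 8 = 24
  Machine 2: 2 + 4 + 6 + 3 = 15
Max machine load = 24
Job totals:
  Job 1: 5
  Job 2: 10
  Job 3: 13
  Job 4: 11
Max job total = 13
Lower bound = max(24, 13) = 24

24


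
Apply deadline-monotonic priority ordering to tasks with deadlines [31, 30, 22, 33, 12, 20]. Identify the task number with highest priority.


Sort tasks by relative deadline (ascending):
  Task 5: deadline = 12
  Task 6: deadline = 20
  Task 3: deadline = 22
  Task 2: deadline = 30
  Task 1: deadline = 31
  Task 4: deadline = 33
Priority order (highest first): [5, 6, 3, 2, 1, 4]
Highest priority task = 5

5


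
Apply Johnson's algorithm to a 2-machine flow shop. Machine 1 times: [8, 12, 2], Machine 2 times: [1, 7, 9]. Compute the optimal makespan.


Apply Johnson's rule:
  Group 1 (a <= b): [(3, 2, 9)]
  Group 2 (a > b): [(2, 12, 7), (1, 8, 1)]
Optimal job order: [3, 2, 1]
Schedule:
  Job 3: M1 done at 2, M2 done at 11
  Job 2: M1 done at 14, M2 done at 21
  Job 1: M1 done at 22, M2 done at 23
Makespan = 23

23


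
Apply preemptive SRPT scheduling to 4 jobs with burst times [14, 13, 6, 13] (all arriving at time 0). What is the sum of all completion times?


Since all jobs arrive at t=0, SRPT equals SPT ordering.
SPT order: [6, 13, 13, 14]
Completion times:
  Job 1: p=6, C=6
  Job 2: p=13, C=19
  Job 3: p=13, C=32
  Job 4: p=14, C=46
Total completion time = 6 + 19 + 32 + 46 = 103

103


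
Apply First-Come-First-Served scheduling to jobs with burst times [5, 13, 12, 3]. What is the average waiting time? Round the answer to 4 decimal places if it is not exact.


FCFS order (as given): [5, 13, 12, 3]
Waiting times:
  Job 1: wait = 0
  Job 2: wait = 5
  Job 3: wait = 18
  Job 4: wait = 30
Sum of waiting times = 53
Average waiting time = 53/4 = 13.25

13.25


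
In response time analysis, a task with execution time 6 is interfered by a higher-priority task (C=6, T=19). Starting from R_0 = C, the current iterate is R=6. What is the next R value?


R_next = C + ceil(R_prev / T_hp) * C_hp
ceil(6 / 19) = ceil(0.3158) = 1
Interference = 1 * 6 = 6
R_next = 6 + 6 = 12

12


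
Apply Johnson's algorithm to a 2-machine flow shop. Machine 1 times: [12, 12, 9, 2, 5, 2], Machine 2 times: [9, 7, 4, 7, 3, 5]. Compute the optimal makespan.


Apply Johnson's rule:
  Group 1 (a <= b): [(4, 2, 7), (6, 2, 5)]
  Group 2 (a > b): [(1, 12, 9), (2, 12, 7), (3, 9, 4), (5, 5, 3)]
Optimal job order: [4, 6, 1, 2, 3, 5]
Schedule:
  Job 4: M1 done at 2, M2 done at 9
  Job 6: M1 done at 4, M2 done at 14
  Job 1: M1 done at 16, M2 done at 25
  Job 2: M1 done at 28, M2 done at 35
  Job 3: M1 done at 37, M2 done at 41
  Job 5: M1 done at 42, M2 done at 45
Makespan = 45

45


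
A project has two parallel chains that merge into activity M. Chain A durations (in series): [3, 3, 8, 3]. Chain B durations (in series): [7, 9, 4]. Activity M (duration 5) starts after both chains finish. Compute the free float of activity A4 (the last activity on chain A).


ES(A4) = sum of predecessors on chain A = 14
EF(A4) = ES + duration = 14 + 3 = 17
Successor of A4 is M. ES(M) = max(sum(A), sum(B)) = max(17, 20) = 20
Free float = ES(successor) - EF(current) = 20 - 17 = 3

3


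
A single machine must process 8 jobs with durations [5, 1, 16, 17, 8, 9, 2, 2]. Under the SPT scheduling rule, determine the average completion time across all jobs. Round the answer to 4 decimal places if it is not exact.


Sort jobs by processing time (SPT order): [1, 2, 2, 5, 8, 9, 16, 17]
Compute completion times sequentially:
  Job 1: processing = 1, completes at 1
  Job 2: processing = 2, completes at 3
  Job 3: processing = 2, completes at 5
  Job 4: processing = 5, completes at 10
  Job 5: processing = 8, completes at 18
  Job 6: processing = 9, completes at 27
  Job 7: processing = 16, completes at 43
  Job 8: processing = 17, completes at 60
Sum of completion times = 167
Average completion time = 167/8 = 20.875

20.875


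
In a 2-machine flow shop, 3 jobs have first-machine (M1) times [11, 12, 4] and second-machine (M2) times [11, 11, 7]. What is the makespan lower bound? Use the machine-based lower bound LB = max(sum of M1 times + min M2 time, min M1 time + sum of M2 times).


LB1 = sum(M1 times) + min(M2 times) = 27 + 7 = 34
LB2 = min(M1 times) + sum(M2 times) = 4 + 29 = 33
Lower bound = max(LB1, LB2) = max(34, 33) = 34

34


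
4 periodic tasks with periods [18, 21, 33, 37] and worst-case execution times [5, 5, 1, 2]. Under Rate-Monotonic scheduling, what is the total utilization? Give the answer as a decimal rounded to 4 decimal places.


Compute individual utilizations (exact fractions):
  Task 1: C/T = 5/18 (approx. 0.2778)
  Task 2: C/T = 5/21 (approx. 0.2381)
  Task 3: C/T = 1/33 (approx. 0.0303)
  Task 4: C/T = 2/37 (approx. 0.0541)
Total utilization U = 5/18 + 5/21 + 1/33 + 2/37 = 30781/51282
Rounded to 4 decimal places: U = 0.6002
RM (Liu & Layland) bound for 4 tasks = 0.756828; compare with U = 30781/51282 (approx. 0.600230)
U <= bound, so schedulable by RM sufficient condition.

0.6002


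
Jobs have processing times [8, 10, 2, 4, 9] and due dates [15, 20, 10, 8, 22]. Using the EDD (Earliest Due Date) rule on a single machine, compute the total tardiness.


Sort by due date (EDD order): [(4, 8), (2, 10), (8, 15), (10, 20), (9, 22)]
Compute completion times and tardiness:
  Job 1: p=4, d=8, C=4, tardiness=max(0,4-8)=0
  Job 2: p=2, d=10, C=6, tardiness=max(0,6-10)=0
  Job 3: p=8, d=15, C=14, tardiness=max(0,14-15)=0
  Job 4: p=10, d=20, C=24, tardiness=max(0,24-20)=4
  Job 5: p=9, d=22, C=33, tardiness=max(0,33-22)=11
Total tardiness = 15

15


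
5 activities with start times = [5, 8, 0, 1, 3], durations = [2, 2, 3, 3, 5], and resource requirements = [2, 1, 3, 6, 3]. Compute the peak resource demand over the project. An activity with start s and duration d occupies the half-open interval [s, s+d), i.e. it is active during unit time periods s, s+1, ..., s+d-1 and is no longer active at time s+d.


Each activity i is active on [start_i, start_i + duration_i).
Compute total resource usage per time slot:
  t=0: active resources = [3], total = 3
  t=1: active resources = [3, 6], total = 9
  t=2: active resources = [3, 6], total = 9
  t=3: active resources = [6, 3], total = 9
  t=4: active resources = [3], total = 3
  t=5: active resources = [2, 3], total = 5
  t=6: active resources = [2, 3], total = 5
  t=7: active resources = [3], total = 3
  t=8: active resources = [1], total = 1
  t=9: active resources = [1], total = 1
Peak resource demand = 9

9


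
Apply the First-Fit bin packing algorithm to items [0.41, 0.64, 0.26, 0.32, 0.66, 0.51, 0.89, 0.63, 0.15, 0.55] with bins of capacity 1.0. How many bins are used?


Place items sequentially using First-Fit:
  Item 0.41 -> new Bin 1
  Item 0.64 -> new Bin 2
  Item 0.26 -> Bin 1 (now 0.67)
  Item 0.32 -> Bin 1 (now 0.99)
  Item 0.66 -> new Bin 3
  Item 0.51 -> new Bin 4
  Item 0.89 -> new Bin 5
  Item 0.63 -> new Bin 6
  Item 0.15 -> Bin 2 (now 0.79)
  Item 0.55 -> new Bin 7
Total bins used = 7

7


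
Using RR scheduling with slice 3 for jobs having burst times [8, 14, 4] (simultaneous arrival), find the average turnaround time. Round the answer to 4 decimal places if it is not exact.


Time quantum = 3
Execution trace:
  J1 runs 3 units, time = 3
  J2 runs 3 units, time = 6
  J3 runs 3 units, time = 9
  J1 runs 3 units, time = 12
  J2 runs 3 units, time = 15
  J3 runs 1 units, time = 16
  J1 runs 2 units, time = 18
  J2 runs 3 units, time = 21
  J2 runs 3 units, time = 24
  J2 runs 2 units, time = 26
Finish times: [18, 26, 16]
Average turnaround = 60/3 = 20.0

20.0


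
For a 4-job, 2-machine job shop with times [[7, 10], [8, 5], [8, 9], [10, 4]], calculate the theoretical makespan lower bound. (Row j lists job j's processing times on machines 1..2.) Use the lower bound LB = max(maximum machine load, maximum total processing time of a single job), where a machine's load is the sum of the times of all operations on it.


Machine loads:
  Machine 1: 7 + 8 + 8 + 10 = 33
  Machine 2: 10 + 5 + 9 + 4 = 28
Max machine load = 33
Job totals:
  Job 1: 17
  Job 2: 13
  Job 3: 17
  Job 4: 14
Max job total = 17
Lower bound = max(33, 17) = 33

33


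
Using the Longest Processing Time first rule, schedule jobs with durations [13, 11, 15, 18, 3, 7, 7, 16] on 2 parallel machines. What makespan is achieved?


Sort jobs in decreasing order (LPT): [18, 16, 15, 13, 11, 7, 7, 3]
Assign each job to the least loaded machine:
  Machine 1: jobs [18, 13, 11, 3], load = 45
  Machine 2: jobs [16, 15, 7, 7], load = 45
Makespan = max load = 45

45


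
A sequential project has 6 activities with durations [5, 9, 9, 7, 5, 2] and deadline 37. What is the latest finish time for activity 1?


LF(activity 1) = deadline - sum of successor durations
Successors: activities 2 through 6 with durations [9, 9, 7, 5, 2]
Sum of successor durations = 32
LF = 37 - 32 = 5

5


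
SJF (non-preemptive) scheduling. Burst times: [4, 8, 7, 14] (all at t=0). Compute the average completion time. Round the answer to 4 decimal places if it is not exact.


SJF order (ascending): [4, 7, 8, 14]
Completion times:
  Job 1: burst=4, C=4
  Job 2: burst=7, C=11
  Job 3: burst=8, C=19
  Job 4: burst=14, C=33
Average completion = 67/4 = 16.75

16.75


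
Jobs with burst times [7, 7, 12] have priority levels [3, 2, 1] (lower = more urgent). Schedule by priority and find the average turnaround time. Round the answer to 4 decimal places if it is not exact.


Sort by priority (ascending = highest first):
Order: [(1, 12), (2, 7), (3, 7)]
Completion times:
  Priority 1, burst=12, C=12
  Priority 2, burst=7, C=19
  Priority 3, burst=7, C=26
Average turnaround = 57/3 = 19.0

19.0


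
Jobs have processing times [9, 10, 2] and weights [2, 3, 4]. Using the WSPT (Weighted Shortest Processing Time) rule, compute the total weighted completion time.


Compute p/w ratios and sort ascending (WSPT): [(2, 4), (10, 3), (9, 2)]
Compute weighted completion times:
  Job (p=2,w=4): C=2, w*C=4*2=8
  Job (p=10,w=3): C=12, w*C=3*12=36
  Job (p=9,w=2): C=21, w*C=2*21=42
Total weighted completion time = 86

86


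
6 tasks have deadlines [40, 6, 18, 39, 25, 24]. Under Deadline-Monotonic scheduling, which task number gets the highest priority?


Sort tasks by relative deadline (ascending):
  Task 2: deadline = 6
  Task 3: deadline = 18
  Task 6: deadline = 24
  Task 5: deadline = 25
  Task 4: deadline = 39
  Task 1: deadline = 40
Priority order (highest first): [2, 3, 6, 5, 4, 1]
Highest priority task = 2

2


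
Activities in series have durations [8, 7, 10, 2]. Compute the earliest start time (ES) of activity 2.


Activity 2 starts after activities 1 through 1 complete.
Predecessor durations: [8]
ES = 8 = 8

8


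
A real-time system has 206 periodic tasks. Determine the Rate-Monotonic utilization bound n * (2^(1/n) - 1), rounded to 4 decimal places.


Compute 2^(1/206) = 1.0033704594
Subtract 1: 1.0033704594 - 1 = 0.0033704594
Multiply by n: 206 * 0.0033704594 = 0.6943146364
Round to 4 dp: 0.6943

0.6943


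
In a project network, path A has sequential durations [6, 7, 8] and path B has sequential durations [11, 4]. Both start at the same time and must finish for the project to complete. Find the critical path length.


Path A total = 6 + 7 + 8 = 21
Path B total = 11 + 4 = 15
Critical path = longest path = max(21, 15) = 21

21


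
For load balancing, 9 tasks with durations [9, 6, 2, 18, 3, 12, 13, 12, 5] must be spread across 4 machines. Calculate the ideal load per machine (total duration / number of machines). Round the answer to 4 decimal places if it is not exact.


Total processing time = 9 + 6 + 2 + 18 + 3 + 12 + 13 + 12 + 5 = 80
Number of machines = 4
Ideal balanced load = 80 / 4 = 20.0

20.0


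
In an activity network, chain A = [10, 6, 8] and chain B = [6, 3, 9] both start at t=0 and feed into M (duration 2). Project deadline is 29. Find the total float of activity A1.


Forward pass: ES(A1) = sum of predecessors on chain A = 0
EF = ES + duration = 0 + 10 = 10
Backward pass: LF(M) = deadline = 29; LS(M) = 29 - 2 = 27
LF(A1) = LS(M) - sum(successors on chain A) = 27 - 14 = 13
LS = LF - duration = 13 - 10 = 3
Total float = LS - ES = 3 - 0 = 3

3


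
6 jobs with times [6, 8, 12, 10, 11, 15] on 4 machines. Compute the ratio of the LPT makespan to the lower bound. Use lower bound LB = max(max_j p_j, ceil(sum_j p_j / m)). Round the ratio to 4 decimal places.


LPT order: [15, 12, 11, 10, 8, 6]
Machine loads after assignment: [15, 12, 17, 18]
LPT makespan = 18
Lower bound = max(max_job, ceil(total/4)) = max(15, 16) = 16
Ratio = 18 / 16 = 1.125

1.125


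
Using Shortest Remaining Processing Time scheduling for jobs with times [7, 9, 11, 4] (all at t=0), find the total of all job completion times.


Since all jobs arrive at t=0, SRPT equals SPT ordering.
SPT order: [4, 7, 9, 11]
Completion times:
  Job 1: p=4, C=4
  Job 2: p=7, C=11
  Job 3: p=9, C=20
  Job 4: p=11, C=31
Total completion time = 4 + 11 + 20 + 31 = 66

66


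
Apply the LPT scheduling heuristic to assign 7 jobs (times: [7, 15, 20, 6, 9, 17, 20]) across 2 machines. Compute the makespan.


Sort jobs in decreasing order (LPT): [20, 20, 17, 15, 9, 7, 6]
Assign each job to the least loaded machine:
  Machine 1: jobs [20, 17, 7, 6], load = 50
  Machine 2: jobs [20, 15, 9], load = 44
Makespan = max load = 50

50


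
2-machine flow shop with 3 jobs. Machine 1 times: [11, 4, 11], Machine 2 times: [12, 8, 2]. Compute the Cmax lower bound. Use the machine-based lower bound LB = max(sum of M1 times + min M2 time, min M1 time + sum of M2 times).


LB1 = sum(M1 times) + min(M2 times) = 26 + 2 = 28
LB2 = min(M1 times) + sum(M2 times) = 4 + 22 = 26
Lower bound = max(LB1, LB2) = max(28, 26) = 28

28


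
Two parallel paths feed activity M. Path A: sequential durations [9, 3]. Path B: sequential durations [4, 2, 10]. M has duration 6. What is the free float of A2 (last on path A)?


ES(A2) = sum of predecessors on chain A = 9
EF(A2) = ES + duration = 9 + 3 = 12
Successor of A2 is M. ES(M) = max(sum(A), sum(B)) = max(12, 16) = 16
Free float = ES(successor) - EF(current) = 16 - 12 = 4

4


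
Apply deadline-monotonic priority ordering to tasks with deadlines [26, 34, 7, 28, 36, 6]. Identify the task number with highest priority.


Sort tasks by relative deadline (ascending):
  Task 6: deadline = 6
  Task 3: deadline = 7
  Task 1: deadline = 26
  Task 4: deadline = 28
  Task 2: deadline = 34
  Task 5: deadline = 36
Priority order (highest first): [6, 3, 1, 4, 2, 5]
Highest priority task = 6

6


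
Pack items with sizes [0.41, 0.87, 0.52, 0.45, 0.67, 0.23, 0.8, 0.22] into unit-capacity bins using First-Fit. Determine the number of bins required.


Place items sequentially using First-Fit:
  Item 0.41 -> new Bin 1
  Item 0.87 -> new Bin 2
  Item 0.52 -> Bin 1 (now 0.93)
  Item 0.45 -> new Bin 3
  Item 0.67 -> new Bin 4
  Item 0.23 -> Bin 3 (now 0.68)
  Item 0.8 -> new Bin 5
  Item 0.22 -> Bin 3 (now 0.9)
Total bins used = 5

5


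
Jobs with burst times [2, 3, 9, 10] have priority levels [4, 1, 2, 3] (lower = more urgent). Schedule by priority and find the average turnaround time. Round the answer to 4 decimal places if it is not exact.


Sort by priority (ascending = highest first):
Order: [(1, 3), (2, 9), (3, 10), (4, 2)]
Completion times:
  Priority 1, burst=3, C=3
  Priority 2, burst=9, C=12
  Priority 3, burst=10, C=22
  Priority 4, burst=2, C=24
Average turnaround = 61/4 = 15.25

15.25


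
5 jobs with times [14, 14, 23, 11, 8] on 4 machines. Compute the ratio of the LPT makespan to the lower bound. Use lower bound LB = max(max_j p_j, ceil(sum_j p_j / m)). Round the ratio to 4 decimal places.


LPT order: [23, 14, 14, 11, 8]
Machine loads after assignment: [23, 14, 14, 19]
LPT makespan = 23
Lower bound = max(max_job, ceil(total/4)) = max(23, 18) = 23
Ratio = 23 / 23 = 1.0

1.0


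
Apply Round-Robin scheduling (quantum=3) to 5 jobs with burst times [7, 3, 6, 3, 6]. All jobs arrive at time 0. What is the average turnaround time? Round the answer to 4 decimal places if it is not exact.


Time quantum = 3
Execution trace:
  J1 runs 3 units, time = 3
  J2 runs 3 units, time = 6
  J3 runs 3 units, time = 9
  J4 runs 3 units, time = 12
  J5 runs 3 units, time = 15
  J1 runs 3 units, time = 18
  J3 runs 3 units, time = 21
  J5 runs 3 units, time = 24
  J1 runs 1 units, time = 25
Finish times: [25, 6, 21, 12, 24]
Average turnaround = 88/5 = 17.6

17.6


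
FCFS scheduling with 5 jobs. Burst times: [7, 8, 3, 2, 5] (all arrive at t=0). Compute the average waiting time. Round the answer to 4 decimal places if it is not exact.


FCFS order (as given): [7, 8, 3, 2, 5]
Waiting times:
  Job 1: wait = 0
  Job 2: wait = 7
  Job 3: wait = 15
  Job 4: wait = 18
  Job 5: wait = 20
Sum of waiting times = 60
Average waiting time = 60/5 = 12.0

12.0


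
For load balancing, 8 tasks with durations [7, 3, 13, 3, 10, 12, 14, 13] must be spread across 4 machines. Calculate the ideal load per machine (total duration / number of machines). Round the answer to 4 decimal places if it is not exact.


Total processing time = 7 + 3 + 13 + 3 + 10 + 12 + 14 + 13 = 75
Number of machines = 4
Ideal balanced load = 75 / 4 = 18.75

18.75


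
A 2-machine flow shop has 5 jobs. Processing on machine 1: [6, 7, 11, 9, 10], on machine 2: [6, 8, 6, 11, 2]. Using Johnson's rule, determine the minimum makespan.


Apply Johnson's rule:
  Group 1 (a <= b): [(1, 6, 6), (2, 7, 8), (4, 9, 11)]
  Group 2 (a > b): [(3, 11, 6), (5, 10, 2)]
Optimal job order: [1, 2, 4, 3, 5]
Schedule:
  Job 1: M1 done at 6, M2 done at 12
  Job 2: M1 done at 13, M2 done at 21
  Job 4: M1 done at 22, M2 done at 33
  Job 3: M1 done at 33, M2 done at 39
  Job 5: M1 done at 43, M2 done at 45
Makespan = 45

45


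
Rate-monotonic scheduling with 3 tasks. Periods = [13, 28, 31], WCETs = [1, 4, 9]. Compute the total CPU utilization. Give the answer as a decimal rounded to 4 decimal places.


Compute individual utilizations (exact fractions):
  Task 1: C/T = 1/13 (approx. 0.0769)
  Task 2: C/T = 4/28 = 1/7 (approx. 0.1429)
  Task 3: C/T = 9/31 (approx. 0.2903)
Total utilization U = 1/13 + 1/7 + 9/31 = 1439/2821
Rounded to 4 decimal places: U = 0.5101
RM (Liu & Layland) bound for 3 tasks = 0.779763; compare with U = 1439/2821 (approx. 0.510103)
U <= bound, so schedulable by RM sufficient condition.

0.5101


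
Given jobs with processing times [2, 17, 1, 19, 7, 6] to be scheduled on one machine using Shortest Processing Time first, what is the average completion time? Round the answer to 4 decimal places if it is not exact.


Sort jobs by processing time (SPT order): [1, 2, 6, 7, 17, 19]
Compute completion times sequentially:
  Job 1: processing = 1, completes at 1
  Job 2: processing = 2, completes at 3
  Job 3: processing = 6, completes at 9
  Job 4: processing = 7, completes at 16
  Job 5: processing = 17, completes at 33
  Job 6: processing = 19, completes at 52
Sum of completion times = 114
Average completion time = 114/6 = 19.0

19.0


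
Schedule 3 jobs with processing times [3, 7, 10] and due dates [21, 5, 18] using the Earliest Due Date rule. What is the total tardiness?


Sort by due date (EDD order): [(7, 5), (10, 18), (3, 21)]
Compute completion times and tardiness:
  Job 1: p=7, d=5, C=7, tardiness=max(0,7-5)=2
  Job 2: p=10, d=18, C=17, tardiness=max(0,17-18)=0
  Job 3: p=3, d=21, C=20, tardiness=max(0,20-21)=0
Total tardiness = 2

2


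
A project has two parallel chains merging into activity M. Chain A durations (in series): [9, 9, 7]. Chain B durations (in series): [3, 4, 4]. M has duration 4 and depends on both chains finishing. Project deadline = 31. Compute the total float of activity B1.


Forward pass: ES(B1) = sum of predecessors on chain B = 0
EF = ES + duration = 0 + 3 = 3
Backward pass: LF(M) = deadline = 31; LS(M) = 31 - 4 = 27
LF(B1) = LS(M) - sum(successors on chain B) = 27 - 8 = 19
LS = LF - duration = 19 - 3 = 16
Total float = LS - ES = 16 - 0 = 16

16


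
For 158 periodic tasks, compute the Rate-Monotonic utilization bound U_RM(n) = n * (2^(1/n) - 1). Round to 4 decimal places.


Compute 2^(1/158) = 1.0043966445
Subtract 1: 1.0043966445 - 1 = 0.0043966445
Multiply by n: 158 * 0.0043966445 = 0.6946698310
Round to 4 dp: 0.6947

0.6947


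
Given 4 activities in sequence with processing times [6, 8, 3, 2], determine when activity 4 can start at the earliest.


Activity 4 starts after activities 1 through 3 complete.
Predecessor durations: [6, 8, 3]
ES = 6 + 8 + 3 = 17

17


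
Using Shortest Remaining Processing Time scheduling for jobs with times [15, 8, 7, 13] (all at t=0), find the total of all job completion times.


Since all jobs arrive at t=0, SRPT equals SPT ordering.
SPT order: [7, 8, 13, 15]
Completion times:
  Job 1: p=7, C=7
  Job 2: p=8, C=15
  Job 3: p=13, C=28
  Job 4: p=15, C=43
Total completion time = 7 + 15 + 28 + 43 = 93

93


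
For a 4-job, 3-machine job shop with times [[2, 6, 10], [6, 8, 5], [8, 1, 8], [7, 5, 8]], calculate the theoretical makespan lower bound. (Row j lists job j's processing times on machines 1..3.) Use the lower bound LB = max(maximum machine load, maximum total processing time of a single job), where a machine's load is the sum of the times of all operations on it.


Machine loads:
  Machine 1: 2 + 6 + 8 + 7 = 23
  Machine 2: 6 + 8 + 1 + 5 = 20
  Machine 3: 10 + 5 + 8 + 8 = 31
Max machine load = 31
Job totals:
  Job 1: 18
  Job 2: 19
  Job 3: 17
  Job 4: 20
Max job total = 20
Lower bound = max(31, 20) = 31

31


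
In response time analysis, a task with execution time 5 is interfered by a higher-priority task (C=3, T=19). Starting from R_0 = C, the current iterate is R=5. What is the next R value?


R_next = C + ceil(R_prev / T_hp) * C_hp
ceil(5 / 19) = ceil(0.2632) = 1
Interference = 1 * 3 = 3
R_next = 5 + 3 = 8

8


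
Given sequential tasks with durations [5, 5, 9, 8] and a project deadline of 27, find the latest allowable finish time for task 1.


LF(activity 1) = deadline - sum of successor durations
Successors: activities 2 through 4 with durations [5, 9, 8]
Sum of successor durations = 22
LF = 27 - 22 = 5

5


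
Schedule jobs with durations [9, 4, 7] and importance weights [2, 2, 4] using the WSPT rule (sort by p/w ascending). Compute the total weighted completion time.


Compute p/w ratios and sort ascending (WSPT): [(7, 4), (4, 2), (9, 2)]
Compute weighted completion times:
  Job (p=7,w=4): C=7, w*C=4*7=28
  Job (p=4,w=2): C=11, w*C=2*11=22
  Job (p=9,w=2): C=20, w*C=2*20=40
Total weighted completion time = 90

90


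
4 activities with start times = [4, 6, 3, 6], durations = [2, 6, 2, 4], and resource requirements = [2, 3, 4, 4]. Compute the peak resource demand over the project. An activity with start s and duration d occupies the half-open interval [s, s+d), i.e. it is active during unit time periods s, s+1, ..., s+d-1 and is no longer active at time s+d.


Each activity i is active on [start_i, start_i + duration_i).
Compute total resource usage per time slot:
  t=0: active resources = [], total = 0
  t=1: active resources = [], total = 0
  t=2: active resources = [], total = 0
  t=3: active resources = [4], total = 4
  t=4: active resources = [2, 4], total = 6
  t=5: active resources = [2], total = 2
  t=6: active resources = [3, 4], total = 7
  t=7: active resources = [3, 4], total = 7
  t=8: active resources = [3, 4], total = 7
  t=9: active resources = [3, 4], total = 7
  t=10: active resources = [3], total = 3
  t=11: active resources = [3], total = 3
Peak resource demand = 7

7


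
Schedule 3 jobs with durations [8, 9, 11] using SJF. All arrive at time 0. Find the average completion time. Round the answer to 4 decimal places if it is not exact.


SJF order (ascending): [8, 9, 11]
Completion times:
  Job 1: burst=8, C=8
  Job 2: burst=9, C=17
  Job 3: burst=11, C=28
Average completion = 53/3 = 17.6667

17.6667


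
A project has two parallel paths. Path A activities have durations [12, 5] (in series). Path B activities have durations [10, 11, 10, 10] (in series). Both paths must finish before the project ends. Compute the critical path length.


Path A total = 12 + 5 = 17
Path B total = 10 + 11 + 10 + 10 = 41
Critical path = longest path = max(17, 41) = 41

41
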